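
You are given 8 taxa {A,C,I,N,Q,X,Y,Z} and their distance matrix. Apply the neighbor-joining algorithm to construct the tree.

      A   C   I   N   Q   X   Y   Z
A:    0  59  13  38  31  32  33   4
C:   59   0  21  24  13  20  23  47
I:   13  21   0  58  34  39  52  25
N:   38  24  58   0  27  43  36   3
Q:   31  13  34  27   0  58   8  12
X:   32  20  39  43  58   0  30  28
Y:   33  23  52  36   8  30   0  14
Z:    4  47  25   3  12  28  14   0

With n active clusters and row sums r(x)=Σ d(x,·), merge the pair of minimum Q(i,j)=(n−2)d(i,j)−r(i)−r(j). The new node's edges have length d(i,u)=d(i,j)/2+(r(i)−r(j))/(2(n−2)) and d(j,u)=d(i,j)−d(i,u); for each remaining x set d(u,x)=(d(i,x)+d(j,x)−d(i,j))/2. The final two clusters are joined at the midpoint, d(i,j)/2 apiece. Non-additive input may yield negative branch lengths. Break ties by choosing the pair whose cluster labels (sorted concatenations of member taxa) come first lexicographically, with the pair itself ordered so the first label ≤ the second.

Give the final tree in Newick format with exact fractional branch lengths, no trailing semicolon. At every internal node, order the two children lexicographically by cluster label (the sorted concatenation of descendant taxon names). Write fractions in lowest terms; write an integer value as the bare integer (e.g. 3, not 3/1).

((((A:23/6,I:55/6):207/16,(C:65/16,X:255/16):133/16):61/16,(N:31/4,Z:-19/4):147/16):121/32,(Q:35/12,Y:61/12):121/32)

1. join A+I (d=13, Q=-374) ⇒ AI; edges |A|=23/6, |I|=55/6
  updated: d(AI,C)=67/2, d(AI,N)=83/2, d(AI,Q)=26, d(AI,X)=29, d(AI,Y)=36, d(AI,Z)=8
2. join N+Z (d=3, Q=-543/2) ⇒ NZ; edges |N|=31/4, |Z|=-19/4
  updated: d(AI,NZ)=93/4, d(C,NZ)=34, d(NZ,Q)=18, d(NZ,X)=34, d(NZ,Y)=47/2
3. join C+X (d=20, Q=-429/2) ⇒ CX; edges |C|=65/16, |X|=255/16
  updated: d(AI,CX)=85/4, d(CX,NZ)=24, d(CX,Q)=51/2, d(CX,Y)=33/2
4. join Q+Y (d=8, Q=-275/2) ⇒ QY; edges |Q|=35/12, |Y|=61/12
  updated: d(AI,QY)=27, d(CX,QY)=17, d(NZ,QY)=67/4
5. join AI+CX (d=85/4, Q=-365/4) ⇒ ACIX; edges |AI|=207/16, |CX|=133/16
  updated: d(ACIX,NZ)=13, d(ACIX,QY)=91/8
6. join ACIX+NZ (d=13, Q=-329/8) ⇒ ACINXZ; edges |ACIX|=61/16, |NZ|=147/16
  updated: d(ACINXZ,QY)=121/16
7. join ACINXZ+QY (d=121/16) ⇒ ACINQXYZ; edges |ACINXZ|=121/32, |QY|=121/32
final tree: ((((A:23/6,I:55/6):207/16,(C:65/16,X:255/16):133/16):61/16,(N:31/4,Z:-19/4):147/16):121/32,(Q:35/12,Y:61/12):121/32)
total length: 1373/16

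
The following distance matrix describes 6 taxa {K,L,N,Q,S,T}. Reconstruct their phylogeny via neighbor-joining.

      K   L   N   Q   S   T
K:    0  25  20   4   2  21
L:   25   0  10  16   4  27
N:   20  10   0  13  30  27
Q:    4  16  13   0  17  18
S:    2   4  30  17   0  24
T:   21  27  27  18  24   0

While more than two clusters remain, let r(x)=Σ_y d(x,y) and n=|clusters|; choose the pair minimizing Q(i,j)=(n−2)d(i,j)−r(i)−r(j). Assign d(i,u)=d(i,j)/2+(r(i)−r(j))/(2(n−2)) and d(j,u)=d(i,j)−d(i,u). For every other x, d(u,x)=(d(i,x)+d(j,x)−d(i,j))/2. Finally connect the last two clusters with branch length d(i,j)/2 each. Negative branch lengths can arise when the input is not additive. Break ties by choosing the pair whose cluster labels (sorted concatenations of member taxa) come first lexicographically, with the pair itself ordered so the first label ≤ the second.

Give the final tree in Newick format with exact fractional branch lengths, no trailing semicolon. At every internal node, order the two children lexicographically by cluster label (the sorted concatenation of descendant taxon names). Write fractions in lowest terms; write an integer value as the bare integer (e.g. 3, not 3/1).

((((K:19/6,Q:5/6):5/2,T:15):5/4,(L:21/8,S:11/8):29/4):43/8,N:43/8)

1. join L+S (d=4, Q=-143) ⇒ LS; edges |L|=21/8, |S|=11/8
  updated: d(K,LS)=23/2, d(LS,N)=18, d(LS,Q)=29/2, d(LS,T)=47/2
2. join K+Q (d=4, Q=-94) ⇒ KQ; edges |K|=19/6, |Q|=5/6
  updated: d(KQ,LS)=11, d(KQ,N)=29/2, d(KQ,T)=35/2
3. join KQ+T (d=35/2, Q=-76) ⇒ KQT; edges |KQ|=5/2, |T|=15
  updated: d(KQT,LS)=17/2, d(KQT,N)=12
4. join KQT+LS (d=17/2, Q=-77/2) ⇒ KLQST; edges |KQT|=5/4, |LS|=29/4
  updated: d(KLQST,N)=43/4
5. join KLQST+N (d=43/4) ⇒ KLNQST; edges |KLQST|=43/8, |N|=43/8
final tree: ((((K:19/6,Q:5/6):5/2,T:15):5/4,(L:21/8,S:11/8):29/4):43/8,N:43/8)
total length: 179/4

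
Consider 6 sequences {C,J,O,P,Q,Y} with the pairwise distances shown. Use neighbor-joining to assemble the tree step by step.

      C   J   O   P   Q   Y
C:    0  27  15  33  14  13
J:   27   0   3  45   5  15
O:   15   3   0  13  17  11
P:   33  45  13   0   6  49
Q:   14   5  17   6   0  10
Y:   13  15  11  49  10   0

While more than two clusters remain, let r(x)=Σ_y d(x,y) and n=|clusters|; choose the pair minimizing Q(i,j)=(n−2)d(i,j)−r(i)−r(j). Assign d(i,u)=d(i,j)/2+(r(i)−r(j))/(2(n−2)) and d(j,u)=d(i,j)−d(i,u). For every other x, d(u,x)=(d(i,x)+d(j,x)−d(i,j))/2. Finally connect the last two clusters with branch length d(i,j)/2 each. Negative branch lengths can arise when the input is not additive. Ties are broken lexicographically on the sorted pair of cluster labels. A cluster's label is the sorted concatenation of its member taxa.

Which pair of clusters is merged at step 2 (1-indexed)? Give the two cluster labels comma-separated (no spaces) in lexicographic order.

C,Y

1. join P+Q (d=6, Q=-174) ⇒ PQ; edges |P|=59/4, |Q|=-35/4
  updated: d(C,PQ)=41/2, d(J,PQ)=22, d(O,PQ)=12, d(PQ,Y)=53/2
2. join C+Y (d=13, Q=-102) ⇒ CY; edges |C|=49/6, |Y|=29/6
  updated: d(CY,J)=29/2, d(CY,O)=13/2, d(CY,PQ)=17
3. join CY+PQ (d=17, Q=-55) ⇒ CPQY; edges |CY|=21/4, |PQ|=47/4
  updated: d(CPQY,J)=39/4, d(CPQY,O)=3/4
4. join CPQY+J (d=39/4, Q=-27/2) ⇒ CJPQY; edges |CPQY|=15/4, |J|=6
  updated: d(CJPQY,O)=-3
5. join CJPQY+O (d=-3) ⇒ CJOPQY; edges |CJPQY|=-3/2, |O|=-3/2
final tree: ((((C:49/6,Y:29/6):21/4,(P:59/4,Q:-35/4):47/4):15/4,J:6):-3/2,O:-3/2)
total length: 171/4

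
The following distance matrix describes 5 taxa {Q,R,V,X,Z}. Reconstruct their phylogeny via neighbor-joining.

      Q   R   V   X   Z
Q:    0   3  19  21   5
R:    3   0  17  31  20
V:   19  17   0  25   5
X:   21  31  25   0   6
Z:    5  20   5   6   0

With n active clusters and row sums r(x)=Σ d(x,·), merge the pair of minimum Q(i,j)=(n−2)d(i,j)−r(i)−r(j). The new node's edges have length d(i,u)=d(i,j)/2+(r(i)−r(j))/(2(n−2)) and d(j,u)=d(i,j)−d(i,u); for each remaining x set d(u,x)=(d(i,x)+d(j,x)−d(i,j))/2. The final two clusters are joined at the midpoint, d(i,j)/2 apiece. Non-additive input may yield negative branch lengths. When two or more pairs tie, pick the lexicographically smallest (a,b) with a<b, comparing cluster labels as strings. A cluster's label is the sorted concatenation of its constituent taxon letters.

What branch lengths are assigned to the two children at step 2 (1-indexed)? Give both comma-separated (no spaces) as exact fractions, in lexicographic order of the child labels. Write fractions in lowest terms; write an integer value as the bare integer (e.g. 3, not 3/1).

iteration 1: select Q,R (d=3, Q=-110); attach at lengths (-7/3, 16/3); label the merged cluster QR
  updated: d(QR,V)=33/2, d(QR,X)=49/2, d(QR,Z)=11
iteration 2: select QR,V (d=33/2, Q=-131/2); attach at lengths (77/8, 55/8); label the merged cluster QRV
  updated: d(QRV,X)=33/2, d(QRV,Z)=-1/4
iteration 3: select QRV,X (d=33/2, Q=-89/4); attach at lengths (41/8, 91/8); label the merged cluster QRVX
  updated: d(QRVX,Z)=-43/8
iteration 4: select QRVX,Z (d=-43/8); attach at lengths (-43/16, -43/16); label the merged cluster QRVXZ
final tree: ((((Q:-7/3,R:16/3):77/8,V:55/8):41/8,X:91/8):-43/16,Z:-43/16)
total length: 245/8

77/8,55/8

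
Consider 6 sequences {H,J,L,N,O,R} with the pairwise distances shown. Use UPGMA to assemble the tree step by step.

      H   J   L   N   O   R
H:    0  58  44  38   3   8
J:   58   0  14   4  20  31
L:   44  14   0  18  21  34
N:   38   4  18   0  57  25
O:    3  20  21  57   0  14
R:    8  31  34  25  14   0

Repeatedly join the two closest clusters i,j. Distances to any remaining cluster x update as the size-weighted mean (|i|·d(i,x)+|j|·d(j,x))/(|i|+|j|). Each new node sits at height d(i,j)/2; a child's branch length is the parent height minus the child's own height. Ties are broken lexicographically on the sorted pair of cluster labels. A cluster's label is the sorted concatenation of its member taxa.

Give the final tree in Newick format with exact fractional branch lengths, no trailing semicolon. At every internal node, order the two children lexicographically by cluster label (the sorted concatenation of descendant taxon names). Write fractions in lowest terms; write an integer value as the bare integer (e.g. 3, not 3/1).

step 1: merge (H,O) at d=3; branch lengths H→3/2, O→3/2; new cluster HO
  updated: d(HO,J)=39, d(HO,L)=65/2, d(HO,N)=95/2, d(HO,R)=11
step 2: merge (J,N) at d=4; branch lengths J→2, N→2; new cluster JN
  updated: d(HO,JN)=173/4, d(JN,L)=16, d(JN,R)=28
step 3: merge (HO,R) at d=11; branch lengths HO→4, R→11/2; new cluster HOR
  updated: d(HOR,JN)=229/6, d(HOR,L)=33
step 4: merge (JN,L) at d=16; branch lengths JN→6, L→8; new cluster JLN
  updated: d(HOR,JLN)=328/9
step 5: merge (HOR,JLN) at d=328/9; branch lengths HOR→229/18, JLN→92/9; new cluster HJLNOR
final tree: (((H:3/2,O:3/2):4,R:11/2):229/18,((J:2,N:2):6,L:8):92/9)
total length: 481/9

(((H:3/2,O:3/2):4,R:11/2):229/18,((J:2,N:2):6,L:8):92/9)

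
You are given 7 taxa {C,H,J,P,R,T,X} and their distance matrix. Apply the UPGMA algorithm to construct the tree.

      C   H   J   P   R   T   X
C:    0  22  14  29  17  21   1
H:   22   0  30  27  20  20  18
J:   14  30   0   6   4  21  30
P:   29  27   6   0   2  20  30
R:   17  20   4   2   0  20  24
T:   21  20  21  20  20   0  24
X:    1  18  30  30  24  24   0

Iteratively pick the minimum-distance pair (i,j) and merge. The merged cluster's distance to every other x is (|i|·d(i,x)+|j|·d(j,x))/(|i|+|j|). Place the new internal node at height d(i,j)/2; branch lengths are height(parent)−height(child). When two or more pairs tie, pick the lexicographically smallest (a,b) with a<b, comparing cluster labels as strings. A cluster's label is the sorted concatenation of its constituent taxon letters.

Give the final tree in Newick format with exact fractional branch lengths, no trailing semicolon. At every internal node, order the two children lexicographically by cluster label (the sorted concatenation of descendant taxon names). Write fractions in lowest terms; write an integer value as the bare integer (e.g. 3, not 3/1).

iteration 1: select C,X (d=1); attach at lengths (1/2, 1/2); label the merged cluster CX
  updated: d(CX,H)=20, d(CX,J)=22, d(CX,P)=59/2, d(CX,R)=41/2, d(CX,T)=45/2
iteration 2: select P,R (d=2); attach at lengths (1, 1); label the merged cluster PR
  updated: d(CX,PR)=25, d(H,PR)=47/2, d(J,PR)=5, d(PR,T)=20
iteration 3: select J,PR (d=5); attach at lengths (5/2, 3/2); label the merged cluster JPR
  updated: d(CX,JPR)=24, d(H,JPR)=77/3, d(JPR,T)=61/3
iteration 4: select CX,H (d=20); attach at lengths (19/2, 10); label the merged cluster CHX
  updated: d(CHX,JPR)=221/9, d(CHX,T)=65/3
iteration 5: select JPR,T (d=61/3); attach at lengths (23/3, 61/6); label the merged cluster JPRT
  updated: d(CHX,JPRT)=143/6
iteration 6: select CHX,JPRT (d=143/6); attach at lengths (23/12, 7/4); label the merged cluster CHJPRTX
final tree: (((C:1/2,X:1/2):19/2,H:10):23/12,((J:5/2,(P:1,R:1):3/2):23/3,T:61/6):7/4)
total length: 48

(((C:1/2,X:1/2):19/2,H:10):23/12,((J:5/2,(P:1,R:1):3/2):23/3,T:61/6):7/4)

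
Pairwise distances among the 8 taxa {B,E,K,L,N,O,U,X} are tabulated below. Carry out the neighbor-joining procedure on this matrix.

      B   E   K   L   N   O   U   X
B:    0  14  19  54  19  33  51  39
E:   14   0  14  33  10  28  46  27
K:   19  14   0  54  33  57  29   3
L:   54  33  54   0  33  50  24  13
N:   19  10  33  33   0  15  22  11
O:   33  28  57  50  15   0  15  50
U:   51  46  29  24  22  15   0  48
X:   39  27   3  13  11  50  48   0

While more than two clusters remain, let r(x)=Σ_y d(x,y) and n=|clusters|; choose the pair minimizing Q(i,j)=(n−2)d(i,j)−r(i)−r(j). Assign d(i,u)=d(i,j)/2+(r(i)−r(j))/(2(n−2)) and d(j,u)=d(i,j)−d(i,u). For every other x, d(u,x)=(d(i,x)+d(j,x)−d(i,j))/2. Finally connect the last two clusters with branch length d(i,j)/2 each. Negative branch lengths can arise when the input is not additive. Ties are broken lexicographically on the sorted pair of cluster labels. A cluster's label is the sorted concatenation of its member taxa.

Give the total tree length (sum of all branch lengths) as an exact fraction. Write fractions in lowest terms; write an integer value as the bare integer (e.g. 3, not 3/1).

step 1: merge (O,U) at d=15, Q=-393; branch lengths O→103/12, U→77/12; new cluster OU
  updated: d(B,OU)=69/2, d(E,OU)=59/2, d(K,OU)=71/2, d(L,OU)=59/2, d(N,OU)=11, d(OU,X)=83/2
step 2: merge (L,X) at d=13, Q=-286; branch lengths L→147/10, X→-17/10; new cluster LX
  updated: d(B,LX)=40, d(E,LX)=47/2, d(K,LX)=22, d(LX,N)=31/2, d(LX,OU)=29
step 3: merge (N,OU) at d=11, Q=-184; branch lengths N→-7/8, OU→95/8; new cluster NOU
  updated: d(B,NOU)=85/4, d(E,NOU)=57/4, d(K,NOU)=115/4, d(LX,NOU)=67/4
step 4: merge (LX,NOU) at d=67/4, Q=-133; branch lengths LX→143/12, NOU→29/6; new cluster LNOUX
  updated: d(B,LNOUX)=89/4, d(E,LNOUX)=21/2, d(K,LNOUX)=17
step 5: merge (B,K) at d=19, Q=-269/4; branch lengths B→173/16, K→131/16; new cluster BK
  updated: d(BK,E)=9/2, d(BK,LNOUX)=81/8
step 6: merge (BK,E) at d=9/2, Q=-201/8; branch lengths BK→33/16, E→39/16; new cluster BEK
  updated: d(BEK,LNOUX)=129/16
step 7: merge (BEK,LNOUX) at d=129/16; branch lengths BEK→129/32, LNOUX→129/32; new cluster BEKLNOUX
final tree: (((B:173/16,K:131/16):33/16,E:39/16):129/32,((L:147/10,X:-17/10):143/12,(N:-7/8,(O:103/12,U:77/12):95/8):29/6):129/32)
total length: 1397/16

1397/16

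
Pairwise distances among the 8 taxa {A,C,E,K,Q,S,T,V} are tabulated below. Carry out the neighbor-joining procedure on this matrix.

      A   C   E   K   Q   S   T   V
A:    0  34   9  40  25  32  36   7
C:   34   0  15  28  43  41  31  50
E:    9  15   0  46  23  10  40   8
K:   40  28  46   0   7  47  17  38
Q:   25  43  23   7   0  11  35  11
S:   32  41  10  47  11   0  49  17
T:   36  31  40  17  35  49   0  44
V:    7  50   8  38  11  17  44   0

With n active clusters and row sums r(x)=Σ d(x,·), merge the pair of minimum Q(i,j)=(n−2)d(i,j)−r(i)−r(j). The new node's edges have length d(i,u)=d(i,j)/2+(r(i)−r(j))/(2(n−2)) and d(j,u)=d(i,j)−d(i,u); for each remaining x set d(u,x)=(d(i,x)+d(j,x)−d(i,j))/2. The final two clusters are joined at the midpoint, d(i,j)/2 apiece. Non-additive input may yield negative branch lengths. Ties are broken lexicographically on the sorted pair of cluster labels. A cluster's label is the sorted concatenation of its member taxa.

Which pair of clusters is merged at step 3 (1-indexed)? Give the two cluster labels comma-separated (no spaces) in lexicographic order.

Q,S

step 1: merge (K,T) at d=17, Q=-373; branch lengths K→73/12, T→131/12; new cluster KT
  updated: d(A,KT)=59/2, d(C,KT)=21, d(E,KT)=69/2, d(KT,Q)=25/2, d(KT,S)=79/2, d(KT,V)=65/2
step 2: merge (C,KT) at d=21, Q=-537/2; branch lengths C→279/20, KT→141/20; new cluster CKT
  updated: d(A,CKT)=85/4, d(CKT,E)=57/4, d(CKT,Q)=69/4, d(CKT,S)=119/4, d(CKT,V)=123/4
step 3: merge (Q,S) at d=11, Q=-143; branch lengths Q→63/16, S→113/16; new cluster QS
  updated: d(A,QS)=23, d(CKT,QS)=18, d(E,QS)=11, d(QS,V)=17/2
step 4: merge (A,V) at d=7, Q=-187/2; branch lengths A→9/2, V→5/2; new cluster AV
  updated: d(AV,CKT)=45/2, d(AV,E)=5, d(AV,QS)=49/4
step 5: merge (AV,E) at d=5, Q=-60; branch lengths AV→39/8, E→1/8; new cluster AEV
  updated: d(AEV,CKT)=127/8, d(AEV,QS)=73/8
step 6: merge (AEV,CKT) at d=127/8, Q=-43; branch lengths AEV→7/2, CKT→99/8; new cluster ACEKTV
  updated: d(ACEKTV,QS)=45/8
step 7: merge (ACEKTV,QS) at d=45/8; branch lengths ACEKTV→45/16, QS→45/16; new cluster ACEKQSTV
final tree: ((((A:9/2,V:5/2):39/8,E:1/8):7/2,(C:279/20,(K:73/12,T:131/12):141/20):99/8):45/16,(Q:63/16,S:113/16):45/16)
total length: 165/2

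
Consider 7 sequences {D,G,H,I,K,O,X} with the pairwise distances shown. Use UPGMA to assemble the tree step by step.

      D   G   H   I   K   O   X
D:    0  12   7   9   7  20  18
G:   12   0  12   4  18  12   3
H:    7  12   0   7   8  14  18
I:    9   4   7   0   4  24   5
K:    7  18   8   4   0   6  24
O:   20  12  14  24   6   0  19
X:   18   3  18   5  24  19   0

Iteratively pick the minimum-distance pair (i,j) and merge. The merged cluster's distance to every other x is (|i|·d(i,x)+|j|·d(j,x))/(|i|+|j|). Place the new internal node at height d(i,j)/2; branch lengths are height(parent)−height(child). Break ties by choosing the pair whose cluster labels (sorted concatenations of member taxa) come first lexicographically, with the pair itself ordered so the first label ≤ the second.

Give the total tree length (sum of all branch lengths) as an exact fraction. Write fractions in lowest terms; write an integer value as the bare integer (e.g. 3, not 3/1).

1615/48

iteration 1: select G,X (d=3); attach at lengths (3/2, 3/2); label the merged cluster GX
  updated: d(D,GX)=15, d(GX,H)=15, d(GX,I)=9/2, d(GX,K)=21, d(GX,O)=31/2
iteration 2: select I,K (d=4); attach at lengths (2, 2); label the merged cluster IK
  updated: d(D,IK)=8, d(GX,IK)=51/4, d(H,IK)=15/2, d(IK,O)=15
iteration 3: select D,H (d=7); attach at lengths (7/2, 7/2); label the merged cluster DH
  updated: d(DH,GX)=15, d(DH,IK)=31/4, d(DH,O)=17
iteration 4: select DH,IK (d=31/4); attach at lengths (3/8, 15/8); label the merged cluster DHIK
  updated: d(DHIK,GX)=111/8, d(DHIK,O)=16
iteration 5: select DHIK,GX (d=111/8); attach at lengths (49/16, 87/16); label the merged cluster DGHIKX
  updated: d(DGHIKX,O)=95/6
iteration 6: select DGHIKX,O (d=95/6); attach at lengths (47/48, 95/12); label the merged cluster DGHIKOX
final tree: ((((D:7/2,H:7/2):3/8,(I:2,K:2):15/8):49/16,(G:3/2,X:3/2):87/16):47/48,O:95/12)
total length: 1615/48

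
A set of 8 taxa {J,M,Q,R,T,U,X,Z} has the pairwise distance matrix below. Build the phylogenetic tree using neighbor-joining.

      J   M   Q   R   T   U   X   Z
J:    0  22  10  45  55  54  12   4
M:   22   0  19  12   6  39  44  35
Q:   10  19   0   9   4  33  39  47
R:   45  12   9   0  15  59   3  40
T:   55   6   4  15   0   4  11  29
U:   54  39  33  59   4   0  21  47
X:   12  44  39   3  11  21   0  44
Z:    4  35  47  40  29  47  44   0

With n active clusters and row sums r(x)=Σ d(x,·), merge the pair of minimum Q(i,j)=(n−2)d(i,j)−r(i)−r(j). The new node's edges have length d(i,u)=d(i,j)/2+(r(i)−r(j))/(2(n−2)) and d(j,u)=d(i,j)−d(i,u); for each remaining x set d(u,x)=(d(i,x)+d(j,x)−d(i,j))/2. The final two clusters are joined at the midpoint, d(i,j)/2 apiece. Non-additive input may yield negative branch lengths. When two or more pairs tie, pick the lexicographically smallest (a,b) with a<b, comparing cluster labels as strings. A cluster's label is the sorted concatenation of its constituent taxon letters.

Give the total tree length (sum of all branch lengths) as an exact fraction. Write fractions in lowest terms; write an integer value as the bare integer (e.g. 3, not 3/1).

2303/32

iteration 1: select J,Z (d=4, Q=-424); attach at lengths (-5/3, 17/3); label the merged cluster JZ
  updated: d(JZ,M)=53/2, d(JZ,Q)=53/2, d(JZ,R)=81/2, d(JZ,T)=40, d(JZ,U)=97/2, d(JZ,X)=26
iteration 2: select R,X (d=3, Q=-535/2); attach at lengths (19/20, 41/20); label the merged cluster RX
  updated: d(JZ,RX)=127/4, d(M,RX)=53/2, d(Q,RX)=45/2, d(RX,T)=23/2, d(RX,U)=77/2
iteration 3: select T,U (d=4, Q=-425/2); attach at lengths (-163/16, 227/16); label the merged cluster TU
  updated: d(JZ,TU)=169/4, d(M,TU)=41/2, d(Q,TU)=33/2, d(RX,TU)=23
iteration 4: select JZ,M (d=53/2, Q=-140); attach at lengths (19, 15/2); label the merged cluster JMZ
  updated: d(JMZ,Q)=19/2, d(JMZ,RX)=127/8, d(JMZ,TU)=145/8
iteration 5: select JMZ,RX (d=127/8, Q=-585/8); attach at lengths (111/32, 397/32); label the merged cluster JMRXZ
  updated: d(JMRXZ,Q)=129/16, d(JMRXZ,TU)=101/8
iteration 6: select JMRXZ,Q (d=129/16, Q=-595/16); attach at lengths (67/32, 191/32); label the merged cluster JMQRXZ
  updated: d(JMQRXZ,TU)=337/32
iteration 7: select JMQRXZ,TU (d=337/32); attach at lengths (337/64, 337/64); label the merged cluster JMQRTUXZ
final tree: (((((J:-5/3,Z:17/3):19,M:15/2):111/32,(R:19/20,X:41/20):397/32):67/32,Q:191/32):337/64,(T:-163/16,U:227/16):337/64)
total length: 2303/32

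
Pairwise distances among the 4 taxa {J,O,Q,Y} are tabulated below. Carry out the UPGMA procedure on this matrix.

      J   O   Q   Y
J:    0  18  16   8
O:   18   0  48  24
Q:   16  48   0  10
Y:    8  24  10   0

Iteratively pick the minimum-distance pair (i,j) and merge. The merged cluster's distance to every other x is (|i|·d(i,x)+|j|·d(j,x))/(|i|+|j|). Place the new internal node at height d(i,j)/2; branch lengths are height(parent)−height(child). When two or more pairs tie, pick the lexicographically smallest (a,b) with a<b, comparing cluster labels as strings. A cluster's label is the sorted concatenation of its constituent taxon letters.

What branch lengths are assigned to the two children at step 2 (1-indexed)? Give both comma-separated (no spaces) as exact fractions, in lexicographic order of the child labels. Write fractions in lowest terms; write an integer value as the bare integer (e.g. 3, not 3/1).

iteration 1: select J,Y (d=8); attach at lengths (4, 4); label the merged cluster JY
  updated: d(JY,O)=21, d(JY,Q)=13
iteration 2: select JY,Q (d=13); attach at lengths (5/2, 13/2); label the merged cluster JQY
  updated: d(JQY,O)=30
iteration 3: select JQY,O (d=30); attach at lengths (17/2, 15); label the merged cluster JOQY
final tree: (((J:4,Y:4):5/2,Q:13/2):17/2,O:15)
total length: 81/2

5/2,13/2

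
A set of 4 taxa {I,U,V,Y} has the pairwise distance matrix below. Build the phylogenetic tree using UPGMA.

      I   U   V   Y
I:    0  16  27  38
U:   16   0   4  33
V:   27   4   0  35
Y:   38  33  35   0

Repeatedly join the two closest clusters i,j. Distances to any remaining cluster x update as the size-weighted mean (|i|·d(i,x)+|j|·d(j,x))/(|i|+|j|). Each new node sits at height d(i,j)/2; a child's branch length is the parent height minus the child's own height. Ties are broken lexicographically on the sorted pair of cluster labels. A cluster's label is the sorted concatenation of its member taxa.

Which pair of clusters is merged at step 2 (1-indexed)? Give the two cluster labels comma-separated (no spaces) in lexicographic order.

iteration 1: select U,V (d=4); attach at lengths (2, 2); label the merged cluster UV
  updated: d(I,UV)=43/2, d(UV,Y)=34
iteration 2: select I,UV (d=43/2); attach at lengths (43/4, 35/4); label the merged cluster IUV
  updated: d(IUV,Y)=106/3
iteration 3: select IUV,Y (d=106/3); attach at lengths (83/12, 53/3); label the merged cluster IUVY
final tree: ((I:43/4,(U:2,V:2):35/4):83/12,Y:53/3)
total length: 577/12

I,UV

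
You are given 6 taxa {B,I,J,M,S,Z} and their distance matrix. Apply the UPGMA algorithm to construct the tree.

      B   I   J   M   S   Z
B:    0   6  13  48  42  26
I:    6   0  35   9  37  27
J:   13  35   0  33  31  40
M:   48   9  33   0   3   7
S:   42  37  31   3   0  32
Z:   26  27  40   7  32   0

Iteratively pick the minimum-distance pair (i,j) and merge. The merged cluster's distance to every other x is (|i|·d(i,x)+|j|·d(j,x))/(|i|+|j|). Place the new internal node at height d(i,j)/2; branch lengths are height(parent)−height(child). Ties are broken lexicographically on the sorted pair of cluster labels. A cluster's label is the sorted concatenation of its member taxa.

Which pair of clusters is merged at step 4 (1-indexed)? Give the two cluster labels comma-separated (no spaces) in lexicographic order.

1. join M+S (d=3) ⇒ MS; edges |M|=3/2, |S|=3/2
  updated: d(B,MS)=45, d(I,MS)=23, d(J,MS)=32, d(MS,Z)=39/2
2. join B+I (d=6) ⇒ BI; edges |B|=3, |I|=3
  updated: d(BI,J)=24, d(BI,MS)=34, d(BI,Z)=53/2
3. join MS+Z (d=39/2) ⇒ MSZ; edges |MS|=33/4, |Z|=39/4
  updated: d(BI,MSZ)=63/2, d(J,MSZ)=104/3
4. join BI+J (d=24) ⇒ BIJ; edges |BI|=9, |J|=12
  updated: d(BIJ,MSZ)=293/9
5. join BIJ+MSZ (d=293/9) ⇒ BIJMSZ; edges |BIJ|=77/18, |MSZ|=235/36
final tree: (((B:3,I:3):9,J:12):77/18,((M:3/2,S:3/2):33/4,Z:39/4):235/36)
total length: 2117/36

BI,J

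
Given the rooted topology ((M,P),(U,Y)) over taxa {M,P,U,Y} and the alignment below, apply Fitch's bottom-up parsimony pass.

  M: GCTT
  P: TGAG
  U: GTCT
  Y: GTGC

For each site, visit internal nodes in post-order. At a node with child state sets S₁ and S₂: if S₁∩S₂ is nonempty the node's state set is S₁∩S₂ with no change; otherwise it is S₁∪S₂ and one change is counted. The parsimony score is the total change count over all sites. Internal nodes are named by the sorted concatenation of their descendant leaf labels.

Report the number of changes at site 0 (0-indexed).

[col 0] MP: children M:{G}, P:{T} ∪→ {G,T}; cost 1
[col 0] UY: children U:{G}, Y:{G} ∩→ {G}; cost 0
[col 0] MPUY: children MP:{G,T}, UY:{G} ∩→ {G}; cost 0
[col 1] MP: children M:{C}, P:{G} ∪→ {C,G}; cost 1
[col 1] UY: children U:{T}, Y:{T} ∩→ {T}; cost 0
[col 1] MPUY: children MP:{C,G}, UY:{T} ∪→ {C,G,T}; cost 1
[col 2] MP: children M:{T}, P:{A} ∪→ {A,T}; cost 1
[col 2] UY: children U:{C}, Y:{G} ∪→ {C,G}; cost 1
[col 2] MPUY: children MP:{A,T}, UY:{C,G} ∪→ {A,C,G,T}; cost 1
[col 3] MP: children M:{T}, P:{G} ∪→ {G,T}; cost 1
[col 3] UY: children U:{T}, Y:{C} ∪→ {C,T}; cost 1
[col 3] MPUY: children MP:{G,T}, UY:{C,T} ∩→ {T}; cost 0
per-site changes: [1, 2, 3, 2]; total = 8

1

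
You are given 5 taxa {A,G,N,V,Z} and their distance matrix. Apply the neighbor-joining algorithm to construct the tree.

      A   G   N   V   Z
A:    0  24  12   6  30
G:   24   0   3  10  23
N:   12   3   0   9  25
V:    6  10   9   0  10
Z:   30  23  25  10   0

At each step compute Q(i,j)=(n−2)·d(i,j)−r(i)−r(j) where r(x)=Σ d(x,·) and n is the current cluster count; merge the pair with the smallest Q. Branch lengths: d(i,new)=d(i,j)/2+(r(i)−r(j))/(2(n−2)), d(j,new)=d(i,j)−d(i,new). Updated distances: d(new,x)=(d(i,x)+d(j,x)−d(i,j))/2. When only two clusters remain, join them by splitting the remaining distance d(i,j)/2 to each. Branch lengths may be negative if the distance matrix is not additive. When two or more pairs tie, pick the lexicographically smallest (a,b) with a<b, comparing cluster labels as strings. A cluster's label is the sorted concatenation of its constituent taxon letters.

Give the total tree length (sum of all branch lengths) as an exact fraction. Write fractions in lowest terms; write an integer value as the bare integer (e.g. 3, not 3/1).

step 1: merge (G,N) at d=3, Q=-100; branch lengths G→10/3, N→-1/3; new cluster GN
  updated: d(A,GN)=33/2, d(GN,V)=8, d(GN,Z)=45/2
step 2: merge (A,GN) at d=33/2, Q=-133/2; branch lengths A→77/8, GN→55/8; new cluster AGN
  updated: d(AGN,V)=-5/4, d(AGN,Z)=18
step 3: merge (AGN,V) at d=-5/4, Q=-107/4; branch lengths AGN→27/8, V→-37/8; new cluster AGNV
  updated: d(AGNV,Z)=117/8
step 4: merge (AGNV,Z) at d=117/8; branch lengths AGNV→117/16, Z→117/16; new cluster AGNVZ
final tree: (((A:77/8,(G:10/3,N:-1/3):55/8):27/8,V:-37/8):117/16,Z:117/16)
total length: 263/8

263/8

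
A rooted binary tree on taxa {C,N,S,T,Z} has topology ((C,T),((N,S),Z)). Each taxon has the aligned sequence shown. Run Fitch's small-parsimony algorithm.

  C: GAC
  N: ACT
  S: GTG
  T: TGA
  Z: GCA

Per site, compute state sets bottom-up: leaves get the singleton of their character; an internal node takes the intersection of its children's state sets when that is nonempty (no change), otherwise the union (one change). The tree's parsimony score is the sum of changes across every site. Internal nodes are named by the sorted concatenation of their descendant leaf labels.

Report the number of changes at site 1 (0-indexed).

3

site 0, node CT: C={G} ∪ T={T} → {G,T} (+1)
site 0, node NS: N={A} ∪ S={G} → {A,G} (+1)
site 0, node NSZ: NS={A,G} ∩ Z={G} → {G} (+0)
site 0, node CNSTZ: CT={G,T} ∩ NSZ={G} → {G} (+0)
site 1, node CT: C={A} ∪ T={G} → {A,G} (+1)
site 1, node NS: N={C} ∪ S={T} → {C,T} (+1)
site 1, node NSZ: NS={C,T} ∩ Z={C} → {C} (+0)
site 1, node CNSTZ: CT={A,G} ∪ NSZ={C} → {A,C,G} (+1)
site 2, node CT: C={C} ∪ T={A} → {A,C} (+1)
site 2, node NS: N={T} ∪ S={G} → {G,T} (+1)
site 2, node NSZ: NS={G,T} ∪ Z={A} → {A,G,T} (+1)
site 2, node CNSTZ: CT={A,C} ∩ NSZ={A,G,T} → {A} (+0)
per-site changes: [2, 3, 3]; total = 8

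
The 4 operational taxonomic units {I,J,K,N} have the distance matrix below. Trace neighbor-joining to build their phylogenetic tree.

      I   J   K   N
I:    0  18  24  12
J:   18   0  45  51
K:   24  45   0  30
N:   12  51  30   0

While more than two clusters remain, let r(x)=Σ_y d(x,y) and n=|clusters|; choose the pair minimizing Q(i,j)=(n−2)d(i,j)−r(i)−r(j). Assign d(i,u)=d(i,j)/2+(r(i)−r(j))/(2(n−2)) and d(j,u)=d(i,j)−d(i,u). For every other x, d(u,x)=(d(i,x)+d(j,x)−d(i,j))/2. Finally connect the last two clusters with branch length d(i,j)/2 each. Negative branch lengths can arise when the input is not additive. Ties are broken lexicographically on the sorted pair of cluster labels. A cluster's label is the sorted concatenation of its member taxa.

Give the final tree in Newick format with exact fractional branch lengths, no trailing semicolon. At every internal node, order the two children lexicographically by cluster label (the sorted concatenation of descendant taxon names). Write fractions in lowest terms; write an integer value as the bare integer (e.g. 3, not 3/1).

iteration 1: select I,J (d=18, Q=-132); attach at lengths (-6, 24); label the merged cluster IJ
  updated: d(IJ,K)=51/2, d(IJ,N)=45/2
iteration 2: select IJ,K (d=51/2, Q=-78); attach at lengths (9, 33/2); label the merged cluster IJK
  updated: d(IJK,N)=27/2
iteration 3: select IJK,N (d=27/2); attach at lengths (27/4, 27/4); label the merged cluster IJKN
final tree: (((I:-6,J:24):9,K:33/2):27/4,N:27/4)
total length: 57

(((I:-6,J:24):9,K:33/2):27/4,N:27/4)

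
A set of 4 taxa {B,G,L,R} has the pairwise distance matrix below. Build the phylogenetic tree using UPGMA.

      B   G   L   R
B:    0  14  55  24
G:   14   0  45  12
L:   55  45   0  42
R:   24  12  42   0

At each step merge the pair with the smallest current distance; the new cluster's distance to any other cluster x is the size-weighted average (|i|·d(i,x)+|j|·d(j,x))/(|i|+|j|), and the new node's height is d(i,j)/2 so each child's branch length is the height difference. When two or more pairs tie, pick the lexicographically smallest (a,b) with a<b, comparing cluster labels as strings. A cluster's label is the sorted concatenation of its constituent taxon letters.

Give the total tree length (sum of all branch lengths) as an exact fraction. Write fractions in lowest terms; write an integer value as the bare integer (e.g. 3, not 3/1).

iteration 1: select G,R (d=12); attach at lengths (6, 6); label the merged cluster GR
  updated: d(B,GR)=19, d(GR,L)=87/2
iteration 2: select B,GR (d=19); attach at lengths (19/2, 7/2); label the merged cluster BGR
  updated: d(BGR,L)=142/3
iteration 3: select BGR,L (d=142/3); attach at lengths (85/6, 71/3); label the merged cluster BGLR
final tree: ((B:19/2,(G:6,R:6):7/2):85/6,L:71/3)
total length: 377/6

377/6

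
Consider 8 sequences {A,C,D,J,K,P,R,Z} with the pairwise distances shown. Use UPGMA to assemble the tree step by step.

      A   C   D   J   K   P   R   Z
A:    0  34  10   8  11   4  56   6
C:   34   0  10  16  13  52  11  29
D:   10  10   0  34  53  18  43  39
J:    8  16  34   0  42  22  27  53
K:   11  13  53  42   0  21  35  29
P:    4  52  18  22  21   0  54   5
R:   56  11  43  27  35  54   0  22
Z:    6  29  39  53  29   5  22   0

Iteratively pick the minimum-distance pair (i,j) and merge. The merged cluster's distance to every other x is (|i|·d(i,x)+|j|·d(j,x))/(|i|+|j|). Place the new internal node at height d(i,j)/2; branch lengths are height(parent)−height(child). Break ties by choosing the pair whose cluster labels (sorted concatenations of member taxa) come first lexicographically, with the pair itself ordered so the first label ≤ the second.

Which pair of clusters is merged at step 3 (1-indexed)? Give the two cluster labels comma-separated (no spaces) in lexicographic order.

C,D

step 1: merge (A,P) at d=4; branch lengths A→2, P→2; new cluster AP
  updated: d(AP,C)=43, d(AP,D)=14, d(AP,J)=15, d(AP,K)=16, d(AP,R)=55, d(AP,Z)=11/2
step 2: merge (AP,Z) at d=11/2; branch lengths AP→3/4, Z→11/4; new cluster APZ
  updated: d(APZ,C)=115/3, d(APZ,D)=67/3, d(APZ,J)=83/3, d(APZ,K)=61/3, d(APZ,R)=44
step 3: merge (C,D) at d=10; branch lengths C→5, D→5; new cluster CD
  updated: d(APZ,CD)=91/3, d(CD,J)=25, d(CD,K)=33, d(CD,R)=27
step 4: merge (APZ,K) at d=61/3; branch lengths APZ→89/12, K→61/6; new cluster AKPZ
  updated: d(AKPZ,CD)=31, d(AKPZ,J)=125/4, d(AKPZ,R)=167/4
step 5: merge (CD,J) at d=25; branch lengths CD→15/2, J→25/2; new cluster CDJ
  updated: d(AKPZ,CDJ)=373/12, d(CDJ,R)=27
step 6: merge (CDJ,R) at d=27; branch lengths CDJ→1, R→27/2; new cluster CDJR
  updated: d(AKPZ,CDJR)=135/4
step 7: merge (AKPZ,CDJR) at d=135/4; branch lengths AKPZ→161/24, CDJR→27/8; new cluster ACDJKPRZ
final tree: ((((A:2,P:2):3/4,Z:11/4):89/12,K:61/6):161/24,(((C:5,D:5):15/2,J:25/2):1,R:27/2):27/8)
total length: 239/3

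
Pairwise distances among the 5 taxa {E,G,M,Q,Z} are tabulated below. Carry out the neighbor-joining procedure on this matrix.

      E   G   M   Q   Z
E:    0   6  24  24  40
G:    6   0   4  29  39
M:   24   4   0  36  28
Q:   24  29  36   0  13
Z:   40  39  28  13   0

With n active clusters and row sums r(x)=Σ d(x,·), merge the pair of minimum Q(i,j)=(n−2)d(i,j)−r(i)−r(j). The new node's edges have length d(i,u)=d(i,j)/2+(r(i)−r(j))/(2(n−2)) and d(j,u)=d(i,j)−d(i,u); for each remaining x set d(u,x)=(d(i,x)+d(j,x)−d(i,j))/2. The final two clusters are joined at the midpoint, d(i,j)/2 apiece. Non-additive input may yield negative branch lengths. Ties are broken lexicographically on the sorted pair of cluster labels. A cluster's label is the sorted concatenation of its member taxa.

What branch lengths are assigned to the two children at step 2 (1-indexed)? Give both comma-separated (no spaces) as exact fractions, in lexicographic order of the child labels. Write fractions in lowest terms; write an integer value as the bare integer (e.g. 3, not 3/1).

1. join Q+Z (d=13, Q=-183) ⇒ QZ; edges |Q|=7/2, |Z|=19/2
  updated: d(E,QZ)=51/2, d(G,QZ)=55/2, d(M,QZ)=51/2
2. join E+QZ (d=51/2, Q=-83) ⇒ EQZ; edges |E|=7, |QZ|=37/2
  updated: d(EQZ,G)=4, d(EQZ,M)=12
3. join EQZ+G (d=4, Q=-20) ⇒ EGQZ; edges |EQZ|=6, |G|=-2
  updated: d(EGQZ,M)=6
4. join EGQZ+M (d=6) ⇒ EGMQZ; edges |EGQZ|=3, |M|=3
final tree: (((E:7,(Q:7/2,Z:19/2):37/2):6,G:-2):3,M:3)
total length: 97/2

7,37/2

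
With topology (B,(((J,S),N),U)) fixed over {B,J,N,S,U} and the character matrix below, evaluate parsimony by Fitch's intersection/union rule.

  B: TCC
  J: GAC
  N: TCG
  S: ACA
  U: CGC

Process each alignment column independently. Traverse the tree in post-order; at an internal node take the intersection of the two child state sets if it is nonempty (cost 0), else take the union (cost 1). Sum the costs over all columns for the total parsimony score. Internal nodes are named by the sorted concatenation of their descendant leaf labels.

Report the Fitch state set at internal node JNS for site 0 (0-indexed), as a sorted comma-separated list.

A,G,T

site 0, node JS: J={G} ∪ S={A} → {A,G} (+1)
site 0, node JNS: JS={A,G} ∪ N={T} → {A,G,T} (+1)
site 0, node JNSU: JNS={A,G,T} ∪ U={C} → {A,C,G,T} (+1)
site 0, node BJNSU: B={T} ∩ JNSU={A,C,G,T} → {T} (+0)
site 1, node JS: J={A} ∪ S={C} → {A,C} (+1)
site 1, node JNS: JS={A,C} ∩ N={C} → {C} (+0)
site 1, node JNSU: JNS={C} ∪ U={G} → {C,G} (+1)
site 1, node BJNSU: B={C} ∩ JNSU={C,G} → {C} (+0)
site 2, node JS: J={C} ∪ S={A} → {A,C} (+1)
site 2, node JNS: JS={A,C} ∪ N={G} → {A,C,G} (+1)
site 2, node JNSU: JNS={A,C,G} ∩ U={C} → {C} (+0)
site 2, node BJNSU: B={C} ∩ JNSU={C} → {C} (+0)
per-site changes: [3, 2, 2]; total = 7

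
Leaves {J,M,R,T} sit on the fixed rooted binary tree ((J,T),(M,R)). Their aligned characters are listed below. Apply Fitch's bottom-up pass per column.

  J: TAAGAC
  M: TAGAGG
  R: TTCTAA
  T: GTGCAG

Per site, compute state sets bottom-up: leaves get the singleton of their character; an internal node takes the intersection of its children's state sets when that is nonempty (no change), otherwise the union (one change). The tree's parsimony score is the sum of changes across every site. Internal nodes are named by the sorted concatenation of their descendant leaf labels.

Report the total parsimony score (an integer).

11

JT@0: {T} ∪ {G} = {G,T} (union, +1)
MR@0: {T} ∩ {T} = {T} (intersection, +0)
JMRT@0: {G,T} ∩ {T} = {T} (intersection, +0)
JT@1: {A} ∪ {T} = {A,T} (union, +1)
MR@1: {A} ∪ {T} = {A,T} (union, +1)
JMRT@1: {A,T} ∩ {A,T} = {A,T} (intersection, +0)
JT@2: {A} ∪ {G} = {A,G} (union, +1)
MR@2: {G} ∪ {C} = {C,G} (union, +1)
JMRT@2: {A,G} ∩ {C,G} = {G} (intersection, +0)
JT@3: {G} ∪ {C} = {C,G} (union, +1)
MR@3: {A} ∪ {T} = {A,T} (union, +1)
JMRT@3: {C,G} ∪ {A,T} = {A,C,G,T} (union, +1)
JT@4: {A} ∩ {A} = {A} (intersection, +0)
MR@4: {G} ∪ {A} = {A,G} (union, +1)
JMRT@4: {A} ∩ {A,G} = {A} (intersection, +0)
JT@5: {C} ∪ {G} = {C,G} (union, +1)
MR@5: {G} ∪ {A} = {A,G} (union, +1)
JMRT@5: {C,G} ∩ {A,G} = {G} (intersection, +0)
per-site changes: [1, 2, 2, 3, 1, 2]; total = 11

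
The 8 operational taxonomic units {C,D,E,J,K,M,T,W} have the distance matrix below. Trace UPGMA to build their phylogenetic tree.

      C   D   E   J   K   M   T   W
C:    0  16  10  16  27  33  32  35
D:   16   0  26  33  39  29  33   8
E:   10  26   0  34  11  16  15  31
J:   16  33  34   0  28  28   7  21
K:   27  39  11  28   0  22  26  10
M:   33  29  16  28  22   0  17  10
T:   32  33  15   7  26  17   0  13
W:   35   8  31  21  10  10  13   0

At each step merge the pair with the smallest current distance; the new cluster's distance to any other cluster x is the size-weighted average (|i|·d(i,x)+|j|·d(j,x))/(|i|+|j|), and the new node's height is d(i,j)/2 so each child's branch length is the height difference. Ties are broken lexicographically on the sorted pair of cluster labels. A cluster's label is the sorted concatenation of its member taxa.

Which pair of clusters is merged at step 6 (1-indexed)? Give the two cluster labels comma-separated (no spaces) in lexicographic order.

DMW,JT

iteration 1: select J,T (d=7); attach at lengths (7/2, 7/2); label the merged cluster JT
  updated: d(C,JT)=24, d(D,JT)=33, d(E,JT)=49/2, d(JT,K)=27, d(JT,M)=45/2, d(JT,W)=17
iteration 2: select D,W (d=8); attach at lengths (4, 4); label the merged cluster DW
  updated: d(C,DW)=51/2, d(DW,E)=57/2, d(DW,JT)=25, d(DW,K)=49/2, d(DW,M)=39/2
iteration 3: select C,E (d=10); attach at lengths (5, 5); label the merged cluster CE
  updated: d(CE,DW)=27, d(CE,JT)=97/4, d(CE,K)=19, d(CE,M)=49/2
iteration 4: select CE,K (d=19); attach at lengths (9/2, 19/2); label the merged cluster CEK
  updated: d(CEK,DW)=157/6, d(CEK,JT)=151/6, d(CEK,M)=71/3
iteration 5: select DW,M (d=39/2); attach at lengths (23/4, 39/4); label the merged cluster DMW
  updated: d(CEK,DMW)=76/3, d(DMW,JT)=145/6
iteration 6: select DMW,JT (d=145/6); attach at lengths (7/3, 103/12); label the merged cluster DJMTW
  updated: d(CEK,DJMTW)=379/15
iteration 7: select CEK,DJMTW (d=379/15); attach at lengths (47/15, 11/20); label the merged cluster CDEJKMTW
final tree: (((C:5,E:5):9/2,K:19/2):47/15,(((D:4,W:4):23/4,M:39/4):7/3,(J:7/2,T:7/2):103/12):11/20)
total length: 691/10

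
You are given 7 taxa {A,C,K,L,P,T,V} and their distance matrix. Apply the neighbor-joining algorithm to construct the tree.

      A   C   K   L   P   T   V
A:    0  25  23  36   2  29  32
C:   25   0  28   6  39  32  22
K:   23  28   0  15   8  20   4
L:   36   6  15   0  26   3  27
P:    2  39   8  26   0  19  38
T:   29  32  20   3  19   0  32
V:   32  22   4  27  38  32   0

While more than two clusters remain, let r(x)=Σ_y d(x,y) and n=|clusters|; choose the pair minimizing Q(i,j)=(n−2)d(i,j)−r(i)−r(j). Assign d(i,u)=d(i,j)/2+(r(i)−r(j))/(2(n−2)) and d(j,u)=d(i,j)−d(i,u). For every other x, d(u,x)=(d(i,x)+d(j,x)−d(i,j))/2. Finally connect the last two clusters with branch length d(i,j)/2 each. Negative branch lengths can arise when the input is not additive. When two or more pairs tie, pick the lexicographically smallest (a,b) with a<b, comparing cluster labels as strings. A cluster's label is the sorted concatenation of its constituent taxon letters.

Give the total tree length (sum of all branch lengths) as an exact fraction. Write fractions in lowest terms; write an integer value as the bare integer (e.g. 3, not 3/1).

step 1: merge (A,P) at d=2, Q=-269; branch lengths A→5/2, P→-1/2; new cluster AP
  updated: d(AP,C)=31, d(AP,K)=29/2, d(AP,L)=30, d(AP,T)=23, d(AP,V)=34
step 2: merge (K,V) at d=4, Q=-369/2; branch lengths K→-43/16, V→107/16; new cluster KV
  updated: d(AP,KV)=89/4, d(C,KV)=23, d(KV,L)=19, d(KV,T)=24
step 3: merge (C,L) at d=6, Q=-132; branch lengths C→26/3, L→-8/3; new cluster CL
  updated: d(AP,CL)=55/2, d(CL,KV)=18, d(CL,T)=29/2
step 4: merge (AP,KV) at d=89/4, Q=-185/2; branch lengths AP→53/4, KV→9; new cluster AKPV
  updated: d(AKPV,CL)=93/8, d(AKPV,T)=99/8
step 5: merge (AKPV,CL) at d=93/8, Q=-77/2; branch lengths AKPV→19/4, CL→55/8; new cluster ACKLPV
  updated: d(ACKLPV,T)=61/8
step 6: merge (ACKLPV,T) at d=61/8; branch lengths ACKLPV→61/16, T→61/16; new cluster ACKLPTV
final tree: ((((A:5/2,P:-1/2):53/4,(K:-43/16,V:107/16):9):19/4,(C:26/3,L:-8/3):55/8):61/16,T:61/16)
total length: 107/2

107/2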